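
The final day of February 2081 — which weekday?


February 2081 has 28 days
Anchor: Jan 1, 2081. With p = 2081 - 1 = 2080: (p + p//4 - p//100 + p//400) mod 7 = (2080 + 520 - 20 + 5) mod 7 = 2585 mod 7 = 2 -> Wednesday (Mon=0 ... Sun=6)
Days before February (Jan): 31; February 1 index = (2 + 31) mod 7 = 5 -> Saturday
Last day offset: 28 - 1 = 27 days
Weekday index = (5 + 27) mod 7 = 4

Friday, February 28


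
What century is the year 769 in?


Century = (year - 1) // 100 + 1
= (769 - 1) // 100 + 1
= 768 // 100 + 1
= 7 + 1

8th century


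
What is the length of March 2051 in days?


March 2051

31 days


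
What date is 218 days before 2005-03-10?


Start: 2005-03-10, subtract 218 days
Back 10 days from March 10 reaches February 28, 2005 -> 208 left
February 2005 has 28 days -> back to January 31, 2005 -> 180 left
January 2005 has 31 days -> back to December 31, 2004 -> 149 left
December 2004 has 31 days -> back to November 30, 2004 -> 118 left
November 2004 has 30 days -> back to October 31, 2004 -> 88 left
October 2004 has 31 days -> back to September 30, 2004 -> 57 left
September 2004 has 30 days -> back to August 31, 2004 -> 27 left
August 2004: 31 - 27 = 4 -> lands on August 4

Result: 2004-08-04


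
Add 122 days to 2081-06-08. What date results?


Start: 2081-06-08, add 122 days
June 2081 has 30 days: 30 - 8 = 22 days to June 30 -> 100 left
July 2081 has 31 days -> 69 left
August 2081 has 31 days -> 38 left
September 2081 has 30 days -> 8 left
October 2081: 8 <= 31 -> lands on October 8

Result: 2081-10-08


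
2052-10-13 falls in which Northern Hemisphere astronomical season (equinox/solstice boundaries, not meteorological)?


Date: October 13
Astronomical Autumn (approx.; exact equinox/solstice day varies by year): September 22 to December 20
October 13 falls within the Autumn window

Autumn


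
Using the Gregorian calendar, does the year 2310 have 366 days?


Gregorian leap year rule: divisible by 4, but not by 100, unless also by 400.
2310 is not divisible by 4 -> not a leap year

No


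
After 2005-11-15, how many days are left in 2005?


Day of year: 319 of 365
Remaining = 365 - 319

46 days


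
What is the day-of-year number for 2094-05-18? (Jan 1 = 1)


Date: May 18, 2094
Days in months 1 through 4: 120
Plus 18 days in May

Day of year: 138


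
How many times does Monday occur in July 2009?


July 2009 has 31 days
Anchor: Jan 1, 2009. With p = 2009 - 1 = 2008: (p + p//4 - p//100 + p//400) mod 7 = (2008 + 502 - 20 + 5) mod 7 = 2495 mod 7 = 3 -> Thursday (Mon=0 ... Sun=6)
Days before July (Jan-Jun): 181; July 1 index = (3 + 181) mod 7 = 2 -> Wednesday
First Monday is July 6
Mondays: 6, 13, 20, 27

4 Mondays


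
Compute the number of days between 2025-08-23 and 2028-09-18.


From 2025-08-23 to 2028-09-18
2025-08-23: days before August = 31 + 28 + 31 + 30 + 31 + 30 + 31 = 212 (2025 is not a leap year); day of year = 212 + 23 = 235
2028-09-18: days before September = 31 + 29 + 31 + 30 + 31 + 30 + 31 + 31 = 244 (2028 is a leap year); day of year = 244 + 18 = 262
Rest of 2025: 365 - 235 = 130
Full years 2026 (365), 2027 (365): 730
Total = 130 + 730 + 262 = 1122

1122 days


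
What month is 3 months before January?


January is month 1
1 - 3 = -2; wrap: -2 + 12 = 10

October


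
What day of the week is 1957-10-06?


Date: October 6, 1957
Anchor: Jan 1, 1957. With p = 1957 - 1 = 1956: (p + p//4 - p//100 + p//400) mod 7 = (1956 + 489 - 19 + 4) mod 7 = 2430 mod 7 = 1 -> Tuesday (Mon=0 ... Sun=6)
Days before October (Jan-Sep): 273; offset = 273 + 6 - 1 = 278
Weekday index = (1 + 278) mod 7 = 6

Day of the week: Sunday


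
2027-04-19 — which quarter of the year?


Month: April (month 4)
Q1: Jan-Mar, Q2: Apr-Jun, Q3: Jul-Sep, Q4: Oct-Dec

Q2


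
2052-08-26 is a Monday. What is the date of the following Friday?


Current: Monday
Target: Friday
Days ahead: 4

Next Friday: 2052-08-30


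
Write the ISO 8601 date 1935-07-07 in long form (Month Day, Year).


ISO 1935-07-07 parses as year=1935, month=07, day=07
Month 7 -> July

July 7, 1935


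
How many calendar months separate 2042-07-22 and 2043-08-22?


From July 2042 to August 2043
1 year * 12 = 12 months, plus 1 month = 13

13 months


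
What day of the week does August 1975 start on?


Target: August 1, 1975
Anchor: Jan 1, 1975. With p = 1975 - 1 = 1974: (p + p//4 - p//100 + p//400) mod 7 = (1974 + 493 - 19 + 4) mod 7 = 2452 mod 7 = 2 -> Wednesday (Mon=0 ... Sun=6)
Days before August (Jan-Jul): 212 days
Weekday index = (2 + 212) mod 7 = 4

Friday


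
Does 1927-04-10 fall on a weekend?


Anchor: Jan 1, 1927. With p = 1927 - 1 = 1926: (p + p//4 - p//100 + p//400) mod 7 = (1926 + 481 - 19 + 4) mod 7 = 2392 mod 7 = 5 -> Saturday (Mon=0 ... Sun=6)
Day of year: 100; offset = 99
Weekday index = (5 + 99) mod 7 = 6 -> Sunday
Weekend days: Saturday, Sunday

Yes


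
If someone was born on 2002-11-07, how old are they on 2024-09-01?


Birth: 2002-11-07
Reference: 2024-09-01
Year difference: 2024 - 2002 = 22
Birthday not yet reached in 2024, subtract 1

21 years old


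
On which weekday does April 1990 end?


April 1990 has 30 days
Anchor: Jan 1, 1990. With p = 1990 - 1 = 1989: (p + p//4 - p//100 + p//400) mod 7 = (1989 + 497 - 19 + 4) mod 7 = 2471 mod 7 = 0 -> Monday (Mon=0 ... Sun=6)
Days before April (Jan-Mar): 90; April 1 index = (0 + 90) mod 7 = 6 -> Sunday
Last day offset: 30 - 1 = 29 days
Weekday index = (6 + 29) mod 7 = 0

Monday, April 30


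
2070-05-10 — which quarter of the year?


Month: May (month 5)
Q1: Jan-Mar, Q2: Apr-Jun, Q3: Jul-Sep, Q4: Oct-Dec

Q2


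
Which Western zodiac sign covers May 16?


Date: May 16
Conventional tropical zodiac dates: Taurus from April 20 onward; Gemini starts May 21
May 16 falls within the Taurus range

Taurus


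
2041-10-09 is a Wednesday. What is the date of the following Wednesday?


Current: Wednesday
Target: Wednesday
Days ahead: 7

Next Wednesday: 2041-10-16


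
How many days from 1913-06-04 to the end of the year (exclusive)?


Day of year: 155 of 365
Remaining = 365 - 155

210 days


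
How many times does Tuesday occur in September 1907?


September 1907 has 30 days
Anchor: Jan 1, 1907. With p = 1907 - 1 = 1906: (p + p//4 - p//100 + p//400) mod 7 = (1906 + 476 - 19 + 4) mod 7 = 2367 mod 7 = 1 -> Tuesday (Mon=0 ... Sun=6)
Days before September (Jan-Aug): 243; September 1 index = (1 + 243) mod 7 = 6 -> Sunday
First Tuesday is September 3
Tuesdays: 3, 10, 17, 24

4 Tuesdays


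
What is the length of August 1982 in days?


August 1982

31 days


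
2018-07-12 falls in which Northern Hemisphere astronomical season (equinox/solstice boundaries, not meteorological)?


Date: July 12
Astronomical Summer (approx.; exact equinox/solstice day varies by year): June 21 to September 21
July 12 falls within the Summer window

Summer


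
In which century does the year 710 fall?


Century = (year - 1) // 100 + 1
= (710 - 1) // 100 + 1
= 709 // 100 + 1
= 7 + 1

8th century


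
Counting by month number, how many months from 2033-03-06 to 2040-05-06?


From March 2033 to May 2040
7 years * 12 = 84 months, plus 2 months = 86

86 months


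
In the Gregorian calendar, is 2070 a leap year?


Gregorian leap year rule: divisible by 4, but not by 100, unless also by 400.
2070 is not divisible by 4 -> not a leap year

No


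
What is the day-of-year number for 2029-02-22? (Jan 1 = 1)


Date: February 22, 2029
Days in months 1 through 1: 31
Plus 22 days in February

Day of year: 53


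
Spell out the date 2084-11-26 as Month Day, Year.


ISO 2084-11-26 parses as year=2084, month=11, day=26
Month 11 -> November

November 26, 2084


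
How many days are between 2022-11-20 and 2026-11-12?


From 2022-11-20 to 2026-11-12
2022-11-20: days before November = 31 + 28 + 31 + 30 + 31 + 30 + 31 + 31 + 30 + 31 = 304 (2022 is not a leap year); day of year = 304 + 20 = 324
2026-11-12: days before November = 31 + 28 + 31 + 30 + 31 + 30 + 31 + 31 + 30 + 31 = 304 (2026 is not a leap year); day of year = 304 + 12 = 316
Rest of 2022: 365 - 324 = 41
Full years 2023 (365), 2024 (366), 2025 (365): 1096
Total = 41 + 1096 + 316 = 1453

1453 days


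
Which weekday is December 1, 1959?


Target: December 1, 1959
Anchor: Jan 1, 1959. With p = 1959 - 1 = 1958: (p + p//4 - p//100 + p//400) mod 7 = (1958 + 489 - 19 + 4) mod 7 = 2432 mod 7 = 3 -> Thursday (Mon=0 ... Sun=6)
Days before December (Jan-Nov): 334 days
Weekday index = (3 + 334) mod 7 = 1

Tuesday


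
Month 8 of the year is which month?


Month 8 of 12

August


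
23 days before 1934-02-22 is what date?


Start: 1934-02-22, subtract 23 days
Back 22 days from February 22 reaches January 31, 1934 -> 1 left
January 1934: 31 - 1 = 30 -> lands on January 30

Result: 1934-01-30


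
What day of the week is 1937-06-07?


Date: June 7, 1937
Anchor: Jan 1, 1937. With p = 1937 - 1 = 1936: (p + p//4 - p//100 + p//400) mod 7 = (1936 + 484 - 19 + 4) mod 7 = 2405 mod 7 = 4 -> Friday (Mon=0 ... Sun=6)
Days before June (Jan-May): 151; offset = 151 + 7 - 1 = 157
Weekday index = (4 + 157) mod 7 = 0

Day of the week: Monday


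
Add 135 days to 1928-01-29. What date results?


Start: 1928-01-29, add 135 days
January 1928 has 31 days: 31 - 29 = 2 days to January 31 -> 133 left
February 1928 has 29 days -> 104 left
March 1928 has 31 days -> 73 left
April 1928 has 30 days -> 43 left
May 1928 has 31 days -> 12 left
June 1928: 12 <= 30 -> lands on June 12

Result: 1928-06-12


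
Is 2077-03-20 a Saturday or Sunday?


Anchor: Jan 1, 2077. With p = 2077 - 1 = 2076: (p + p//4 - p//100 + p//400) mod 7 = (2076 + 519 - 20 + 5) mod 7 = 2580 mod 7 = 4 -> Friday (Mon=0 ... Sun=6)
Day of year: 79; offset = 78
Weekday index = (4 + 78) mod 7 = 5 -> Saturday
Weekend days: Saturday, Sunday

Yes


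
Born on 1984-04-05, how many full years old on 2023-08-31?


Birth: 1984-04-05
Reference: 2023-08-31
Year difference: 2023 - 1984 = 39

39 years old


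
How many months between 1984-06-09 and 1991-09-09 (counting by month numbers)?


From June 1984 to September 1991
7 years * 12 = 84 months, plus 3 months = 87

87 months


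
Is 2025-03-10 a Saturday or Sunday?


Anchor: Jan 1, 2025. With p = 2025 - 1 = 2024: (p + p//4 - p//100 + p//400) mod 7 = (2024 + 506 - 20 + 5) mod 7 = 2515 mod 7 = 2 -> Wednesday (Mon=0 ... Sun=6)
Day of year: 69; offset = 68
Weekday index = (2 + 68) mod 7 = 0 -> Monday
Weekend days: Saturday, Sunday

No


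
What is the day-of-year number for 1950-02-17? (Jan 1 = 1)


Date: February 17, 1950
Days in months 1 through 1: 31
Plus 17 days in February

Day of year: 48


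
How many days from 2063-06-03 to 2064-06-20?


From 2063-06-03 to 2064-06-20
2063-06-03: days before June = 31 + 28 + 31 + 30 + 31 = 151 (2063 is not a leap year); day of year = 151 + 3 = 154
2064-06-20: days before June = 31 + 29 + 31 + 30 + 31 = 152 (2064 is a leap year); day of year = 152 + 20 = 172
Rest of 2063: 365 - 154 = 211
Total = 211 + 172 = 383

383 days


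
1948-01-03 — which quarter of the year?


Month: January (month 1)
Q1: Jan-Mar, Q2: Apr-Jun, Q3: Jul-Sep, Q4: Oct-Dec

Q1


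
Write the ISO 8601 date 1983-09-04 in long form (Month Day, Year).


ISO 1983-09-04 parses as year=1983, month=09, day=04
Month 9 -> September

September 4, 1983


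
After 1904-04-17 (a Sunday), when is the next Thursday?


Current: Sunday
Target: Thursday
Days ahead: 4

Next Thursday: 1904-04-21


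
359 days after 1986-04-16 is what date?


Start: 1986-04-16, add 359 days
April 1986 has 30 days: 30 - 16 = 14 days to April 30 -> 345 left
May 1986 has 31 days -> 314 left
June 1986 has 30 days -> 284 left
July 1986 has 31 days -> 253 left
August 1986 has 31 days -> 222 left
September 1986 has 30 days -> 192 left
October 1986 has 31 days -> 161 left
November 1986 has 30 days -> 131 left
December 1986 has 31 days -> 100 left
January 1987 has 31 days -> 69 left
February 1987 has 28 days -> 41 left
March 1987 has 31 days -> 10 left
April 1987: 10 <= 30 -> lands on April 10

Result: 1987-04-10


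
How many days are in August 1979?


August 1979

31 days


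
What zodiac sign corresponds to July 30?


Date: July 30
Conventional tropical zodiac dates: Leo from July 23 onward; Virgo starts August 23
July 30 falls within the Leo range

Leo


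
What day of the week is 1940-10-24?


Date: October 24, 1940
Anchor: Jan 1, 1940. With p = 1940 - 1 = 1939: (p + p//4 - p//100 + p//400) mod 7 = (1939 + 484 - 19 + 4) mod 7 = 2408 mod 7 = 0 -> Monday (Mon=0 ... Sun=6)
Days before October (Jan-Sep): 274; offset = 274 + 24 - 1 = 297
Weekday index = (0 + 297) mod 7 = 3

Day of the week: Thursday


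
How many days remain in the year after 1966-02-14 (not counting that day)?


Day of year: 45 of 365
Remaining = 365 - 45

320 days


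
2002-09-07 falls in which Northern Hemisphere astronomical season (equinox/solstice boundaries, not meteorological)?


Date: September 7
Astronomical Summer (approx.; exact equinox/solstice day varies by year): June 21 to September 21
September 7 falls within the Summer window

Summer


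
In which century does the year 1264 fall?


Century = (year - 1) // 100 + 1
= (1264 - 1) // 100 + 1
= 1263 // 100 + 1
= 12 + 1

13th century


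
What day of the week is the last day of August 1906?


August 1906 has 31 days
Anchor: Jan 1, 1906. With p = 1906 - 1 = 1905: (p + p//4 - p//100 + p//400) mod 7 = (1905 + 476 - 19 + 4) mod 7 = 2366 mod 7 = 0 -> Monday (Mon=0 ... Sun=6)
Days before August (Jan-Jul): 212; August 1 index = (0 + 212) mod 7 = 2 -> Wednesday
Last day offset: 31 - 1 = 30 days
Weekday index = (2 + 30) mod 7 = 4

Friday, August 31


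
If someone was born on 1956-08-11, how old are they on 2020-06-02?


Birth: 1956-08-11
Reference: 2020-06-02
Year difference: 2020 - 1956 = 64
Birthday not yet reached in 2020, subtract 1

63 years old


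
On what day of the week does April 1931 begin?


Target: April 1, 1931
Anchor: Jan 1, 1931. With p = 1931 - 1 = 1930: (p + p//4 - p//100 + p//400) mod 7 = (1930 + 482 - 19 + 4) mod 7 = 2397 mod 7 = 3 -> Thursday (Mon=0 ... Sun=6)
Days before April (Jan-Mar): 90 days
Weekday index = (3 + 90) mod 7 = 2

Wednesday


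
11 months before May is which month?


May is month 5
5 - 11 = -6; wrap: -6 + 12 = 6

June


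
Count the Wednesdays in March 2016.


March 2016 has 31 days
Anchor: Jan 1, 2016. With p = 2016 - 1 = 2015: (p + p//4 - p//100 + p//400) mod 7 = (2015 + 503 - 20 + 5) mod 7 = 2503 mod 7 = 4 -> Friday (Mon=0 ... Sun=6)
Days before March (Jan-Feb): 60; March 1 index = (4 + 60) mod 7 = 1 -> Tuesday
First Wednesday is March 2
Wednesdays: 2, 9, 16, 23, 30

5 Wednesdays


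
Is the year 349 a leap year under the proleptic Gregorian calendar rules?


Gregorian leap year rule: divisible by 4, but not by 100, unless also by 400.
349 is not divisible by 4 -> not a leap year

No


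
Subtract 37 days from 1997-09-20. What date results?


Start: 1997-09-20, subtract 37 days
Back 20 days from September 20 reaches August 31, 1997 -> 17 left
August 1997: 31 - 17 = 14 -> lands on August 14

Result: 1997-08-14


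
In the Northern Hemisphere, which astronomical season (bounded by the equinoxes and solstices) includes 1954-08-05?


Date: August 5
Astronomical Summer (approx.; exact equinox/solstice day varies by year): June 21 to September 21
August 5 falls within the Summer window

Summer


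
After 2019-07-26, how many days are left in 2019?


Day of year: 207 of 365
Remaining = 365 - 207

158 days


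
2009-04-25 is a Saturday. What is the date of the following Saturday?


Current: Saturday
Target: Saturday
Days ahead: 7

Next Saturday: 2009-05-02


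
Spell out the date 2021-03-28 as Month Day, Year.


ISO 2021-03-28 parses as year=2021, month=03, day=28
Month 3 -> March

March 28, 2021


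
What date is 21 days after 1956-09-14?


Start: 1956-09-14, add 21 days
September 1956 has 30 days: 30 - 14 = 16 days to September 30 -> 5 left
October 1956: 5 <= 31 -> lands on October 5

Result: 1956-10-05


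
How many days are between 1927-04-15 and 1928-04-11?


From 1927-04-15 to 1928-04-11
1927-04-15: days before April = 31 + 28 + 31 = 90 (1927 is not a leap year); day of year = 90 + 15 = 105
1928-04-11: days before April = 31 + 29 + 31 = 91 (1928 is a leap year); day of year = 91 + 11 = 102
Rest of 1927: 365 - 105 = 260
Total = 260 + 102 = 362

362 days


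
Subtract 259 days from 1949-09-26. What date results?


Start: 1949-09-26, subtract 259 days
Back 26 days from September 26 reaches August 31, 1949 -> 233 left
August 1949 has 31 days -> back to July 31, 1949 -> 202 left
July 1949 has 31 days -> back to June 30, 1949 -> 171 left
June 1949 has 30 days -> back to May 31, 1949 -> 141 left
May 1949 has 31 days -> back to April 30, 1949 -> 110 left
April 1949 has 30 days -> back to March 31, 1949 -> 80 left
March 1949 has 31 days -> back to February 28, 1949 -> 49 left
February 1949 has 28 days -> back to January 31, 1949 -> 21 left
January 1949: 31 - 21 = 10 -> lands on January 10

Result: 1949-01-10


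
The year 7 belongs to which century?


Century = (year - 1) // 100 + 1
= (7 - 1) // 100 + 1
= 6 // 100 + 1
= 0 + 1

1st century


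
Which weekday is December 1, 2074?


Target: December 1, 2074
Anchor: Jan 1, 2074. With p = 2074 - 1 = 2073: (p + p//4 - p//100 + p//400) mod 7 = (2073 + 518 - 20 + 5) mod 7 = 2576 mod 7 = 0 -> Monday (Mon=0 ... Sun=6)
Days before December (Jan-Nov): 334 days
Weekday index = (0 + 334) mod 7 = 5

Saturday


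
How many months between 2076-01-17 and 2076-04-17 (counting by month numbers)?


From January 2076 to April 2076
0 years * 12 = 0 months, plus 3 months = 3

3 months


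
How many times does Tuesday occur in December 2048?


December 2048 has 31 days
Anchor: Jan 1, 2048. With p = 2048 - 1 = 2047: (p + p//4 - p//100 + p//400) mod 7 = (2047 + 511 - 20 + 5) mod 7 = 2543 mod 7 = 2 -> Wednesday (Mon=0 ... Sun=6)
Days before December (Jan-Nov): 335; December 1 index = (2 + 335) mod 7 = 1 -> Tuesday
First Tuesday is December 1
Tuesdays: 1, 8, 15, 22, 29

5 Tuesdays


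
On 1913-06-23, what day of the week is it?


Date: June 23, 1913
Anchor: Jan 1, 1913. With p = 1913 - 1 = 1912: (p + p//4 - p//100 + p//400) mod 7 = (1912 + 478 - 19 + 4) mod 7 = 2375 mod 7 = 2 -> Wednesday (Mon=0 ... Sun=6)
Days before June (Jan-May): 151; offset = 151 + 23 - 1 = 173
Weekday index = (2 + 173) mod 7 = 0

Day of the week: Monday


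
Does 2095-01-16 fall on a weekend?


Anchor: Jan 1, 2095. With p = 2095 - 1 = 2094: (p + p//4 - p//100 + p//400) mod 7 = (2094 + 523 - 20 + 5) mod 7 = 2602 mod 7 = 5 -> Saturday (Mon=0 ... Sun=6)
Day of year: 16; offset = 15
Weekday index = (5 + 15) mod 7 = 6 -> Sunday
Weekend days: Saturday, Sunday

Yes


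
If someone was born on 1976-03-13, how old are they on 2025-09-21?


Birth: 1976-03-13
Reference: 2025-09-21
Year difference: 2025 - 1976 = 49

49 years old


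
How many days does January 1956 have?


January 1956

31 days


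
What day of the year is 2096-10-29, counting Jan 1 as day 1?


Date: October 29, 2096
Days in months 1 through 9: 274
Plus 29 days in October

Day of year: 303


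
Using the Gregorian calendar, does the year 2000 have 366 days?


Gregorian leap year rule: divisible by 4, but not by 100, unless also by 400.
2000 is divisible by 400 -> leap year

Yes


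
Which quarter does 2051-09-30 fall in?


Month: September (month 9)
Q1: Jan-Mar, Q2: Apr-Jun, Q3: Jul-Sep, Q4: Oct-Dec

Q3


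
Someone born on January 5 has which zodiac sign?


Date: January 5
Conventional tropical zodiac dates: Capricorn from December 22 onward; Aquarius starts January 20
January 5 falls within the Capricorn range

Capricorn


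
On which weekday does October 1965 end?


October 1965 has 31 days
Anchor: Jan 1, 1965. With p = 1965 - 1 = 1964: (p + p//4 - p//100 + p//400) mod 7 = (1964 + 491 - 19 + 4) mod 7 = 2440 mod 7 = 4 -> Friday (Mon=0 ... Sun=6)
Days before October (Jan-Sep): 273; October 1 index = (4 + 273) mod 7 = 4 -> Friday
Last day offset: 31 - 1 = 30 days
Weekday index = (4 + 30) mod 7 = 6

Sunday, October 31


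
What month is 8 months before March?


March is month 3
3 - 8 = -5; wrap: -5 + 12 = 7

July


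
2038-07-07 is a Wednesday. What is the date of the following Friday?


Current: Wednesday
Target: Friday
Days ahead: 2

Next Friday: 2038-07-09


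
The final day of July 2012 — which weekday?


July 2012 has 31 days
Anchor: Jan 1, 2012. With p = 2012 - 1 = 2011: (p + p//4 - p//100 + p//400) mod 7 = (2011 + 502 - 20 + 5) mod 7 = 2498 mod 7 = 6 -> Sunday (Mon=0 ... Sun=6)
Days before July (Jan-Jun): 182; July 1 index = (6 + 182) mod 7 = 6 -> Sunday
Last day offset: 31 - 1 = 30 days
Weekday index = (6 + 30) mod 7 = 1

Tuesday, July 31


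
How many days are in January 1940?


January 1940

31 days


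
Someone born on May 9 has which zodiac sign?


Date: May 9
Conventional tropical zodiac dates: Taurus from April 20 onward; Gemini starts May 21
May 9 falls within the Taurus range

Taurus


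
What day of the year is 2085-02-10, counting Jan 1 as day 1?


Date: February 10, 2085
Days in months 1 through 1: 31
Plus 10 days in February

Day of year: 41


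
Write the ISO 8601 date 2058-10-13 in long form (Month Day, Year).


ISO 2058-10-13 parses as year=2058, month=10, day=13
Month 10 -> October

October 13, 2058


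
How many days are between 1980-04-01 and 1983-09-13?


From 1980-04-01 to 1983-09-13
1980-04-01: days before April = 31 + 29 + 31 = 91 (1980 is a leap year); day of year = 91 + 1 = 92
1983-09-13: days before September = 31 + 28 + 31 + 30 + 31 + 30 + 31 + 31 = 243 (1983 is not a leap year); day of year = 243 + 13 = 256
Rest of 1980: 366 - 92 = 274
Full years 1981 (365), 1982 (365): 730
Total = 274 + 730 + 256 = 1260

1260 days


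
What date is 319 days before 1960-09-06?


Start: 1960-09-06, subtract 319 days
Back 6 days from September 6 reaches August 31, 1960 -> 313 left
August 1960 has 31 days -> back to July 31, 1960 -> 282 left
July 1960 has 31 days -> back to June 30, 1960 -> 251 left
June 1960 has 30 days -> back to May 31, 1960 -> 221 left
May 1960 has 31 days -> back to April 30, 1960 -> 190 left
April 1960 has 30 days -> back to March 31, 1960 -> 160 left
March 1960 has 31 days -> back to February 29, 1960 -> 129 left
February 1960 has 29 days -> back to January 31, 1960 -> 100 left
January 1960 has 31 days -> back to December 31, 1959 -> 69 left
December 1959 has 31 days -> back to November 30, 1959 -> 38 left
November 1959 has 30 days -> back to October 31, 1959 -> 8 left
October 1959: 31 - 8 = 23 -> lands on October 23

Result: 1959-10-23


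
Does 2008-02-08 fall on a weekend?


Anchor: Jan 1, 2008. With p = 2008 - 1 = 2007: (p + p//4 - p//100 + p//400) mod 7 = (2007 + 501 - 20 + 5) mod 7 = 2493 mod 7 = 1 -> Tuesday (Mon=0 ... Sun=6)
Day of year: 39; offset = 38
Weekday index = (1 + 38) mod 7 = 4 -> Friday
Weekend days: Saturday, Sunday

No


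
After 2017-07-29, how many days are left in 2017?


Day of year: 210 of 365
Remaining = 365 - 210

155 days


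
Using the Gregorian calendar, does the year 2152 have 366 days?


Gregorian leap year rule: divisible by 4, but not by 100, unless also by 400.
2152 is divisible by 4 but not 100 -> leap year

Yes


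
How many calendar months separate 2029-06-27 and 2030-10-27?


From June 2029 to October 2030
1 year * 12 = 12 months, plus 4 months = 16

16 months


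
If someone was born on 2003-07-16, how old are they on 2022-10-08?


Birth: 2003-07-16
Reference: 2022-10-08
Year difference: 2022 - 2003 = 19

19 years old


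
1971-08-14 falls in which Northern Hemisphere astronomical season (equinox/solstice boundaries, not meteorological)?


Date: August 14
Astronomical Summer (approx.; exact equinox/solstice day varies by year): June 21 to September 21
August 14 falls within the Summer window

Summer


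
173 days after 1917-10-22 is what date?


Start: 1917-10-22, add 173 days
October 1917 has 31 days: 31 - 22 = 9 days to October 31 -> 164 left
November 1917 has 30 days -> 134 left
December 1917 has 31 days -> 103 left
January 1918 has 31 days -> 72 left
February 1918 has 28 days -> 44 left
March 1918 has 31 days -> 13 left
April 1918: 13 <= 30 -> lands on April 13

Result: 1918-04-13


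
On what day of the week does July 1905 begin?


Target: July 1, 1905
Anchor: Jan 1, 1905. With p = 1905 - 1 = 1904: (p + p//4 - p//100 + p//400) mod 7 = (1904 + 476 - 19 + 4) mod 7 = 2365 mod 7 = 6 -> Sunday (Mon=0 ... Sun=6)
Days before July (Jan-Jun): 181 days
Weekday index = (6 + 181) mod 7 = 5

Saturday


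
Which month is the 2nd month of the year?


Month 2 of 12

February


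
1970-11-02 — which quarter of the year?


Month: November (month 11)
Q1: Jan-Mar, Q2: Apr-Jun, Q3: Jul-Sep, Q4: Oct-Dec

Q4


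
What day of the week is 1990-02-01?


Date: February 1, 1990
Anchor: Jan 1, 1990. With p = 1990 - 1 = 1989: (p + p//4 - p//100 + p//400) mod 7 = (1989 + 497 - 19 + 4) mod 7 = 2471 mod 7 = 0 -> Monday (Mon=0 ... Sun=6)
Days before February (Jan): 31; offset = 31 + 1 - 1 = 31
Weekday index = (0 + 31) mod 7 = 3

Day of the week: Thursday


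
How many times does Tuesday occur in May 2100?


May 2100 has 31 days
Anchor: Jan 1, 2100. With p = 2100 - 1 = 2099: (p + p//4 - p//100 + p//400) mod 7 = (2099 + 524 - 20 + 5) mod 7 = 2608 mod 7 = 4 -> Friday (Mon=0 ... Sun=6)
Days before May (Jan-Apr): 120; May 1 index = (4 + 120) mod 7 = 5 -> Saturday
First Tuesday is May 4
Tuesdays: 4, 11, 18, 25

4 Tuesdays


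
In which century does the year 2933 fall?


Century = (year - 1) // 100 + 1
= (2933 - 1) // 100 + 1
= 2932 // 100 + 1
= 29 + 1

30th century


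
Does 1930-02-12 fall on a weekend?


Anchor: Jan 1, 1930. With p = 1930 - 1 = 1929: (p + p//4 - p//100 + p//400) mod 7 = (1929 + 482 - 19 + 4) mod 7 = 2396 mod 7 = 2 -> Wednesday (Mon=0 ... Sun=6)
Day of year: 43; offset = 42
Weekday index = (2 + 42) mod 7 = 2 -> Wednesday
Weekend days: Saturday, Sunday

No


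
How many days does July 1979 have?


July 1979

31 days


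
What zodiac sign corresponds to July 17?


Date: July 17
Conventional tropical zodiac dates: Cancer from June 21 onward; Leo starts July 23
July 17 falls within the Cancer range

Cancer


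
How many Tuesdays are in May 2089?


May 2089 has 31 days
Anchor: Jan 1, 2089. With p = 2089 - 1 = 2088: (p + p//4 - p//100 + p//400) mod 7 = (2088 + 522 - 20 + 5) mod 7 = 2595 mod 7 = 5 -> Saturday (Mon=0 ... Sun=6)
Days before May (Jan-Apr): 120; May 1 index = (5 + 120) mod 7 = 6 -> Sunday
First Tuesday is May 3
Tuesdays: 3, 10, 17, 24, 31

5 Tuesdays


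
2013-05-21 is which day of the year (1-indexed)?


Date: May 21, 2013
Days in months 1 through 4: 120
Plus 21 days in May

Day of year: 141


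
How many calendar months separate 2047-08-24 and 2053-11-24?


From August 2047 to November 2053
6 years * 12 = 72 months, plus 3 months = 75

75 months


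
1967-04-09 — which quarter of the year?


Month: April (month 4)
Q1: Jan-Mar, Q2: Apr-Jun, Q3: Jul-Sep, Q4: Oct-Dec

Q2


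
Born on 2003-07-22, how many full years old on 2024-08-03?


Birth: 2003-07-22
Reference: 2024-08-03
Year difference: 2024 - 2003 = 21

21 years old


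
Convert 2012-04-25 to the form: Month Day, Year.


ISO 2012-04-25 parses as year=2012, month=04, day=25
Month 4 -> April

April 25, 2012


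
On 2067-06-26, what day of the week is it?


Date: June 26, 2067
Anchor: Jan 1, 2067. With p = 2067 - 1 = 2066: (p + p//4 - p//100 + p//400) mod 7 = (2066 + 516 - 20 + 5) mod 7 = 2567 mod 7 = 5 -> Saturday (Mon=0 ... Sun=6)
Days before June (Jan-May): 151; offset = 151 + 26 - 1 = 176
Weekday index = (5 + 176) mod 7 = 6

Day of the week: Sunday


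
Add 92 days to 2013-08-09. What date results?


Start: 2013-08-09, add 92 days
August 2013 has 31 days: 31 - 9 = 22 days to August 31 -> 70 left
September 2013 has 30 days -> 40 left
October 2013 has 31 days -> 9 left
November 2013: 9 <= 30 -> lands on November 9

Result: 2013-11-09


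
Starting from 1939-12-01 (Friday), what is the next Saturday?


Current: Friday
Target: Saturday
Days ahead: 1

Next Saturday: 1939-12-02


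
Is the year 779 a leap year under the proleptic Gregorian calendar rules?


Gregorian leap year rule: divisible by 4, but not by 100, unless also by 400.
779 is not divisible by 4 -> not a leap year

No


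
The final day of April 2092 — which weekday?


April 2092 has 30 days
Anchor: Jan 1, 2092. With p = 2092 - 1 = 2091: (p + p//4 - p//100 + p//400) mod 7 = (2091 + 522 - 20 + 5) mod 7 = 2598 mod 7 = 1 -> Tuesday (Mon=0 ... Sun=6)
Days before April (Jan-Mar): 91; April 1 index = (1 + 91) mod 7 = 1 -> Tuesday
Last day offset: 30 - 1 = 29 days
Weekday index = (1 + 29) mod 7 = 2

Wednesday, April 30


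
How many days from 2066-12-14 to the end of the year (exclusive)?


Day of year: 348 of 365
Remaining = 365 - 348

17 days


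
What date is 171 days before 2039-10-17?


Start: 2039-10-17, subtract 171 days
Back 17 days from October 17 reaches September 30, 2039 -> 154 left
September 2039 has 30 days -> back to August 31, 2039 -> 124 left
August 2039 has 31 days -> back to July 31, 2039 -> 93 left
July 2039 has 31 days -> back to June 30, 2039 -> 62 left
June 2039 has 30 days -> back to May 31, 2039 -> 32 left
May 2039 has 31 days -> back to April 30, 2039 -> 1 left
April 2039: 30 - 1 = 29 -> lands on April 29

Result: 2039-04-29


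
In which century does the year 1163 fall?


Century = (year - 1) // 100 + 1
= (1163 - 1) // 100 + 1
= 1162 // 100 + 1
= 11 + 1

12th century


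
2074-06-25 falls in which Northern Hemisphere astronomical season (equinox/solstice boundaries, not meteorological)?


Date: June 25
Astronomical Summer (approx.; exact equinox/solstice day varies by year): June 21 to September 21
June 25 falls within the Summer window

Summer


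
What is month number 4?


Month 4 of 12

April


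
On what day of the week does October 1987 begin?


Target: October 1, 1987
Anchor: Jan 1, 1987. With p = 1987 - 1 = 1986: (p + p//4 - p//100 + p//400) mod 7 = (1986 + 496 - 19 + 4) mod 7 = 2467 mod 7 = 3 -> Thursday (Mon=0 ... Sun=6)
Days before October (Jan-Sep): 273 days
Weekday index = (3 + 273) mod 7 = 3

Thursday


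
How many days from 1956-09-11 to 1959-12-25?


From 1956-09-11 to 1959-12-25
1956-09-11: days before September = 31 + 29 + 31 + 30 + 31 + 30 + 31 + 31 = 244 (1956 is a leap year); day of year = 244 + 11 = 255
1959-12-25: days before December = 31 + 28 + 31 + 30 + 31 + 30 + 31 + 31 + 30 + 31 + 30 = 334 (1959 is not a leap year); day of year = 334 + 25 = 359
Rest of 1956: 366 - 255 = 111
Full years 1957 (365), 1958 (365): 730
Total = 111 + 730 + 359 = 1200

1200 days


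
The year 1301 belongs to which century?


Century = (year - 1) // 100 + 1
= (1301 - 1) // 100 + 1
= 1300 // 100 + 1
= 13 + 1

14th century


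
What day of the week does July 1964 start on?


Target: July 1, 1964
Anchor: Jan 1, 1964. With p = 1964 - 1 = 1963: (p + p//4 - p//100 + p//400) mod 7 = (1963 + 490 - 19 + 4) mod 7 = 2438 mod 7 = 2 -> Wednesday (Mon=0 ... Sun=6)
Days before July (Jan-Jun): 182 days
Weekday index = (2 + 182) mod 7 = 2

Wednesday


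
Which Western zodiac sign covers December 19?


Date: December 19
Conventional tropical zodiac dates: Sagittarius from November 22 onward; Capricorn starts December 22
December 19 falls within the Sagittarius range

Sagittarius


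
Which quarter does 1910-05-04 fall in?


Month: May (month 5)
Q1: Jan-Mar, Q2: Apr-Jun, Q3: Jul-Sep, Q4: Oct-Dec

Q2


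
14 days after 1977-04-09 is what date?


Start: 1977-04-09, add 14 days
April 1977 has 30 days; 9 + 14 = 23 stays within April

Result: 1977-04-23


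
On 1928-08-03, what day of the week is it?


Date: August 3, 1928
Anchor: Jan 1, 1928. With p = 1928 - 1 = 1927: (p + p//4 - p//100 + p//400) mod 7 = (1927 + 481 - 19 + 4) mod 7 = 2393 mod 7 = 6 -> Sunday (Mon=0 ... Sun=6)
Days before August (Jan-Jul): 213; offset = 213 + 3 - 1 = 215
Weekday index = (6 + 215) mod 7 = 4

Day of the week: Friday


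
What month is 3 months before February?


February is month 2
2 - 3 = -1; wrap: -1 + 12 = 11

November


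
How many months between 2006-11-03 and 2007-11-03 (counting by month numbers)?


From November 2006 to November 2007
1 year * 12 = 12 months = 12

12 months


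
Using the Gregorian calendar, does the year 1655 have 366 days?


Gregorian leap year rule: divisible by 4, but not by 100, unless also by 400.
1655 is not divisible by 4 -> not a leap year

No


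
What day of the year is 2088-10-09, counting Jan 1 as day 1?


Date: October 9, 2088
Days in months 1 through 9: 274
Plus 9 days in October

Day of year: 283


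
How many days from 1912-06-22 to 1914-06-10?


From 1912-06-22 to 1914-06-10
1912-06-22: days before June = 31 + 29 + 31 + 30 + 31 = 152 (1912 is a leap year); day of year = 152 + 22 = 174
1914-06-10: days before June = 31 + 28 + 31 + 30 + 31 = 151 (1914 is not a leap year); day of year = 151 + 10 = 161
Rest of 1912: 366 - 174 = 192
Full years 1913 (365): 365
Total = 192 + 365 + 161 = 718

718 days


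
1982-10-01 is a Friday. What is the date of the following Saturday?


Current: Friday
Target: Saturday
Days ahead: 1

Next Saturday: 1982-10-02


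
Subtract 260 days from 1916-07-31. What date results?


Start: 1916-07-31, subtract 260 days
Back 31 days from July 31 reaches June 30, 1916 -> 229 left
June 1916 has 30 days -> back to May 31, 1916 -> 199 left
May 1916 has 31 days -> back to April 30, 1916 -> 168 left
April 1916 has 30 days -> back to March 31, 1916 -> 138 left
March 1916 has 31 days -> back to February 29, 1916 -> 107 left
February 1916 has 29 days -> back to January 31, 1916 -> 78 left
January 1916 has 31 days -> back to December 31, 1915 -> 47 left
December 1915 has 31 days -> back to November 30, 1915 -> 16 left
November 1915: 30 - 16 = 14 -> lands on November 14

Result: 1915-11-14


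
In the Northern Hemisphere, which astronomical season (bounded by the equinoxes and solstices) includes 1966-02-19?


Date: February 19
Astronomical Winter (approx.; exact equinox/solstice day varies by year): December 21 to March 19
February 19 falls within the Winter window

Winter


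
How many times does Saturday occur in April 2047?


April 2047 has 30 days
Anchor: Jan 1, 2047. With p = 2047 - 1 = 2046: (p + p//4 - p//100 + p//400) mod 7 = (2046 + 511 - 20 + 5) mod 7 = 2542 mod 7 = 1 -> Tuesday (Mon=0 ... Sun=6)
Days before April (Jan-Mar): 90; April 1 index = (1 + 90) mod 7 = 0 -> Monday
First Saturday is April 6
Saturdays: 6, 13, 20, 27

4 Saturdays


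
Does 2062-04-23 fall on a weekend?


Anchor: Jan 1, 2062. With p = 2062 - 1 = 2061: (p + p//4 - p//100 + p//400) mod 7 = (2061 + 515 - 20 + 5) mod 7 = 2561 mod 7 = 6 -> Sunday (Mon=0 ... Sun=6)
Day of year: 113; offset = 112
Weekday index = (6 + 112) mod 7 = 6 -> Sunday
Weekend days: Saturday, Sunday

Yes


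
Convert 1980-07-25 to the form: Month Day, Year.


ISO 1980-07-25 parses as year=1980, month=07, day=25
Month 7 -> July

July 25, 1980


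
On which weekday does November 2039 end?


November 2039 has 30 days
Anchor: Jan 1, 2039. With p = 2039 - 1 = 2038: (p + p//4 - p//100 + p//400) mod 7 = (2038 + 509 - 20 + 5) mod 7 = 2532 mod 7 = 5 -> Saturday (Mon=0 ... Sun=6)
Days before November (Jan-Oct): 304; November 1 index = (5 + 304) mod 7 = 1 -> Tuesday
Last day offset: 30 - 1 = 29 days
Weekday index = (1 + 29) mod 7 = 2

Wednesday, November 30


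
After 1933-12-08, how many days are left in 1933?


Day of year: 342 of 365
Remaining = 365 - 342

23 days


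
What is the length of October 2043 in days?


October 2043

31 days


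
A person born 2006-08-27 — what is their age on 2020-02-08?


Birth: 2006-08-27
Reference: 2020-02-08
Year difference: 2020 - 2006 = 14
Birthday not yet reached in 2020, subtract 1

13 years old


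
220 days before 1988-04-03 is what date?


Start: 1988-04-03, subtract 220 days
Back 3 days from April 3 reaches March 31, 1988 -> 217 left
March 1988 has 31 days -> back to February 29, 1988 -> 186 left
February 1988 has 29 days -> back to January 31, 1988 -> 157 left
January 1988 has 31 days -> back to December 31, 1987 -> 126 left
December 1987 has 31 days -> back to November 30, 1987 -> 95 left
November 1987 has 30 days -> back to October 31, 1987 -> 65 left
October 1987 has 31 days -> back to September 30, 1987 -> 34 left
September 1987 has 30 days -> back to August 31, 1987 -> 4 left
August 1987: 31 - 4 = 27 -> lands on August 27

Result: 1987-08-27


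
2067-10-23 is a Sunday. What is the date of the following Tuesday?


Current: Sunday
Target: Tuesday
Days ahead: 2

Next Tuesday: 2067-10-25


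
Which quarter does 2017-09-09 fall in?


Month: September (month 9)
Q1: Jan-Mar, Q2: Apr-Jun, Q3: Jul-Sep, Q4: Oct-Dec

Q3


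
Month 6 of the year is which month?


Month 6 of 12

June


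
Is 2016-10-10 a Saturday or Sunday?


Anchor: Jan 1, 2016. With p = 2016 - 1 = 2015: (p + p//4 - p//100 + p//400) mod 7 = (2015 + 503 - 20 + 5) mod 7 = 2503 mod 7 = 4 -> Friday (Mon=0 ... Sun=6)
Day of year: 284; offset = 283
Weekday index = (4 + 283) mod 7 = 0 -> Monday
Weekend days: Saturday, Sunday

No


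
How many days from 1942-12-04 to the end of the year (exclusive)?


Day of year: 338 of 365
Remaining = 365 - 338

27 days


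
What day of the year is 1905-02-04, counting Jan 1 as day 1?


Date: February 4, 1905
Days in months 1 through 1: 31
Plus 4 days in February

Day of year: 35


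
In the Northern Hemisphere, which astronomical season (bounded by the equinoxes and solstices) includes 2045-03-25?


Date: March 25
Astronomical Spring (approx.; exact equinox/solstice day varies by year): March 20 to June 20
March 25 falls within the Spring window

Spring


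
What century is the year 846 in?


Century = (year - 1) // 100 + 1
= (846 - 1) // 100 + 1
= 845 // 100 + 1
= 8 + 1

9th century


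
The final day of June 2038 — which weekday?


June 2038 has 30 days
Anchor: Jan 1, 2038. With p = 2038 - 1 = 2037: (p + p//4 - p//100 + p//400) mod 7 = (2037 + 509 - 20 + 5) mod 7 = 2531 mod 7 = 4 -> Friday (Mon=0 ... Sun=6)
Days before June (Jan-May): 151; June 1 index = (4 + 151) mod 7 = 1 -> Tuesday
Last day offset: 30 - 1 = 29 days
Weekday index = (1 + 29) mod 7 = 2

Wednesday, June 30


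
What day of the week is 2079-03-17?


Date: March 17, 2079
Anchor: Jan 1, 2079. With p = 2079 - 1 = 2078: (p + p//4 - p//100 + p//400) mod 7 = (2078 + 519 - 20 + 5) mod 7 = 2582 mod 7 = 6 -> Sunday (Mon=0 ... Sun=6)
Days before March (Jan-Feb): 59; offset = 59 + 17 - 1 = 75
Weekday index = (6 + 75) mod 7 = 4

Day of the week: Friday


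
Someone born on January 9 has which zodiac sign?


Date: January 9
Conventional tropical zodiac dates: Capricorn from December 22 onward; Aquarius starts January 20
January 9 falls within the Capricorn range

Capricorn


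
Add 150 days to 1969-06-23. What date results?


Start: 1969-06-23, add 150 days
June 1969 has 30 days: 30 - 23 = 7 days to June 30 -> 143 left
July 1969 has 31 days -> 112 left
August 1969 has 31 days -> 81 left
September 1969 has 30 days -> 51 left
October 1969 has 31 days -> 20 left
November 1969: 20 <= 30 -> lands on November 20

Result: 1969-11-20


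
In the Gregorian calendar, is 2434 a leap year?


Gregorian leap year rule: divisible by 4, but not by 100, unless also by 400.
2434 is not divisible by 4 -> not a leap year

No
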